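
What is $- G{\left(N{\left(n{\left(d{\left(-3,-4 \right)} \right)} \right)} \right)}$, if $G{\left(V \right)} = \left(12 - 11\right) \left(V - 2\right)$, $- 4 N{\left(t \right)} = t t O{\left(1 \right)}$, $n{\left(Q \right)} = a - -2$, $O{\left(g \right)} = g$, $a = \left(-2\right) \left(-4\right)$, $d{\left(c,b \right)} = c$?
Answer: $27$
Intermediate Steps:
$a = 8$
$n{\left(Q \right)} = 10$ ($n{\left(Q \right)} = 8 - -2 = 8 + 2 = 10$)
$N{\left(t \right)} = - \frac{t^{2}}{4}$ ($N{\left(t \right)} = - \frac{t t 1}{4} = - \frac{t^{2} \cdot 1}{4} = - \frac{t^{2}}{4}$)
$G{\left(V \right)} = -2 + V$ ($G{\left(V \right)} = 1 \left(-2 + V\right) = -2 + V$)
$- G{\left(N{\left(n{\left(d{\left(-3,-4 \right)} \right)} \right)} \right)} = - (-2 - \frac{10^{2}}{4}) = - (-2 - 25) = \left(-1\right) \left(-27\right) = 27$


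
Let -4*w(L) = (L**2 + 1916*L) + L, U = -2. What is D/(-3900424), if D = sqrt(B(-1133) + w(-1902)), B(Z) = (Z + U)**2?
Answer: -sqrt(5181430)/7800848 ≈ -0.00029180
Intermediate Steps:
w(L) = -1917*L/4 - L**2/4 (w(L) = -((L**2 + 1916*L) + L)/4 = -(L**2 + 1917*L)/4 = -1917*L/4 - L**2/4)
B(Z) = (-2 + Z)**2 (B(Z) = (Z - 2)**2 = (-2 + Z)**2)
D = sqrt(5181430)/2 (D = sqrt((-2 - 1133)**2 - 1/4*(-1902)*(1917 - 1902)) = sqrt((-1135)**2 - 1/4*(-1902)*15) = sqrt(1288225 + 14265/2) = sqrt(2590715/2) = sqrt(5181430)/2 ≈ 1138.1)
D/(-3900424) = (sqrt(5181430)/2)/(-3900424) = (sqrt(5181430)/2)*(-1/3900424) = -sqrt(5181430)/7800848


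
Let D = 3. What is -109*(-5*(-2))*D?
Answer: -3270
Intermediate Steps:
-109*(-5*(-2))*D = -109*(-5*(-2))*3 = -1090*3 = -109*30 = -3270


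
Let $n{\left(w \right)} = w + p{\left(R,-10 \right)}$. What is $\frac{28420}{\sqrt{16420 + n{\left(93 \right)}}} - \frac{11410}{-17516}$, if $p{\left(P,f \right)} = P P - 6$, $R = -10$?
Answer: $\frac{5705}{8758} + \frac{28420 \sqrt{16607}}{16607} \approx 221.19$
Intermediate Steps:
$p{\left(P,f \right)} = -6 + P^{2}$ ($p{\left(P,f \right)} = P^{2} - 6 = -6 + P^{2}$)
$n{\left(w \right)} = 94 + w$ ($n{\left(w \right)} = w - \left(6 - \left(-10\right)^{2}\right) = w + \left(-6 + 100\right) = w + 94 = 94 + w$)
$\frac{28420}{\sqrt{16420 + n{\left(93 \right)}}} - \frac{11410}{-17516} = \frac{28420}{\sqrt{16420 + \left(94 + 93\right)}} - \frac{11410}{-17516} = \frac{28420}{\sqrt{16420 + 187}} - - \frac{5705}{8758} = \frac{28420}{\sqrt{16607}} + \frac{5705}{8758} = 28420 \frac{\sqrt{16607}}{16607} + \frac{5705}{8758} = \frac{28420 \sqrt{16607}}{16607} + \frac{5705}{8758} = \frac{5705}{8758} + \frac{28420 \sqrt{16607}}{16607}$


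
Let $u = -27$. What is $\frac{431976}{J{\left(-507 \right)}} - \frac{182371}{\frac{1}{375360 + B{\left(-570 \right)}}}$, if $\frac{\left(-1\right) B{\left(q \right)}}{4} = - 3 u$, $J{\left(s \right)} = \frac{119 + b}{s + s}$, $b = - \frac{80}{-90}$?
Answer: $- \frac{5677145546700}{83} \approx -6.8399 \cdot 10^{10}$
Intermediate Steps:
$b = \frac{8}{9}$ ($b = \left(-80\right) \left(- \frac{1}{90}\right) = \frac{8}{9} \approx 0.88889$)
$J{\left(s \right)} = \frac{1079}{18 s}$ ($J{\left(s \right)} = \frac{119 + \frac{8}{9}}{s + s} = \frac{1079}{9 \cdot 2 s} = \frac{1079 \frac{1}{2 s}}{9} = \frac{1079}{18 s}$)
$B{\left(q \right)} = -324$ ($B{\left(q \right)} = - 4 \left(\left(-3\right) \left(-27\right)\right) = \left(-4\right) 81 = -324$)
$\frac{431976}{J{\left(-507 \right)}} - \frac{182371}{\frac{1}{375360 + B{\left(-570 \right)}}} = \frac{431976}{\frac{1079}{18} \frac{1}{-507}} - \frac{182371}{\frac{1}{375360 - 324}} = \frac{431976}{\frac{1079}{18} \left(- \frac{1}{507}\right)} - \frac{182371}{\frac{1}{375036}} = \frac{431976}{- \frac{83}{702}} - 182371 \frac{1}{\frac{1}{375036}} = 431976 \left(- \frac{702}{83}\right) - 68395690356 = - \frac{303247152}{83} - 68395690356 = - \frac{5677145546700}{83}$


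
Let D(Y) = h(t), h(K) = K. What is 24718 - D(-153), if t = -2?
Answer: 24720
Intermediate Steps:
D(Y) = -2
24718 - D(-153) = 24718 - 1*(-2) = 24718 + 2 = 24720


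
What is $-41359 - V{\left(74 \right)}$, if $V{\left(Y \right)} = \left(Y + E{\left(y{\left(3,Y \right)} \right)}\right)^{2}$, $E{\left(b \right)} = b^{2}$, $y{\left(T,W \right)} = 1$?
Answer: $-46984$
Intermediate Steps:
$V{\left(Y \right)} = \left(1 + Y\right)^{2}$ ($V{\left(Y \right)} = \left(Y + 1^{2}\right)^{2} = \left(Y + 1\right)^{2} = \left(1 + Y\right)^{2}$)
$-41359 - V{\left(74 \right)} = -41359 - \left(1 + 74\right)^{2} = -41359 - 75^{2} = -41359 - 5625 = -46984$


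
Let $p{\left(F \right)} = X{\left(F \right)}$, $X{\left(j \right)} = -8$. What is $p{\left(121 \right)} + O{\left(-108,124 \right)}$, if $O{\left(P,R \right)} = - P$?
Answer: $100$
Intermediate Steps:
$p{\left(F \right)} = -8$
$p{\left(121 \right)} + O{\left(-108,124 \right)} = -8 - -108 = -8 + 108 = 100$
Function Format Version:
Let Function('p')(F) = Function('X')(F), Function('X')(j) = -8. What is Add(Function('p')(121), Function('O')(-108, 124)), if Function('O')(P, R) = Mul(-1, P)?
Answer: 100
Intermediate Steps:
Function('p')(F) = -8
Add(Function('p')(121), Function('O')(-108, 124)) = Add(-8, Mul(-1, -108)) = Add(-8, 108) = 100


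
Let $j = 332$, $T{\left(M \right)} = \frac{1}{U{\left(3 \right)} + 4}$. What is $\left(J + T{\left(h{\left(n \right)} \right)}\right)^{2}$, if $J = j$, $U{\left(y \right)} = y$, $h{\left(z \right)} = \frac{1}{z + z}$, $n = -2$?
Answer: $\frac{5405625}{49} \approx 1.1032 \cdot 10^{5}$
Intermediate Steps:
$h{\left(z \right)} = \frac{1}{2 z}$
$T{\left(M \right)} = \frac{1}{7}$ ($T{\left(M \right)} = \frac{1}{3 + 4} = \frac{1}{7}$)
$J = 332$
$\left(J + T{\left(h{\left(n \right)} \right)}\right)^{2} = \left(332 + \frac{1}{7}\right)^{2} = \left(\frac{2325}{7}\right)^{2} = \frac{5405625}{49}$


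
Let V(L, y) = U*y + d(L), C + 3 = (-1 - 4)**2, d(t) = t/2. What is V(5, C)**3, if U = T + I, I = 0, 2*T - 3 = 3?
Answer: 2571353/8 ≈ 3.2142e+5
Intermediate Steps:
T = 3 (T = 3/2 + (1/2)*3 = 3/2 + 3/2 = 3)
d(t) = t/2 (d(t) = t*(1/2) = t/2)
C = 22 (C = -3 + (-1 - 4)**2 = -3 + (-5)**2 = -3 + 25 = 22)
U = 3 (U = 3 + 0 = 3)
V(L, y) = L/2 + 3*y (V(L, y) = 3*y + L/2 = L/2 + 3*y)
V(5, C)**3 = ((1/2)*5 + 3*22)**3 = (5/2 + 66)**3 = (137/2)**3 = 2571353/8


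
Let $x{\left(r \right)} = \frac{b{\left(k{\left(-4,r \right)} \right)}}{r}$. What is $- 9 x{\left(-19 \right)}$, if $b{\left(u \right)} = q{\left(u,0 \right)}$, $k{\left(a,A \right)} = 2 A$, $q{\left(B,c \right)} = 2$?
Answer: $\frac{18}{19} \approx 0.94737$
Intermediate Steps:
$b{\left(u \right)} = 2$
$x{\left(r \right)} = \frac{2}{r}$
$- 9 x{\left(-19 \right)} = - 9 \frac{2}{-19} = - 9 \cdot 2 \left(- \frac{1}{19}\right) = \left(-9\right) \left(- \frac{2}{19}\right) = \frac{18}{19}$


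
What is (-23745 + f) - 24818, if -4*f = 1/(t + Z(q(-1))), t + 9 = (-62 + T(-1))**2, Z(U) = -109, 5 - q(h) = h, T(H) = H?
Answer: -748064453/15404 ≈ -48563.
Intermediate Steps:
q(h) = 5 - h
t = 3960 (t = -9 + (-62 - 1)**2 = -9 + (-63)**2 = -9 + 3969 = 3960)
f = -1/15404 (f = -1/(4*(3960 - 109)) = -1/4/3851 = -1/4*1/3851 = -1/15404 ≈ -6.4918e-5)
(-23745 + f) - 24818 = (-23745 - 1/15404) - 24818 = -365767981/15404 - 24818 = -748064453/15404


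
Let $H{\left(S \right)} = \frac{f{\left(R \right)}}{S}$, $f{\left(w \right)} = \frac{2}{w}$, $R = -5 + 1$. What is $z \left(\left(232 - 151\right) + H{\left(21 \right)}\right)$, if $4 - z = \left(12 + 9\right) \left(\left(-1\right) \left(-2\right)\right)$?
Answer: $- \frac{64619}{21} \approx -3077.1$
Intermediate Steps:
$z = -38$ ($z = 4 - \left(12 + 9\right) \left(\left(-1\right) \left(-2\right)\right) = 4 - 21 \cdot 2 = 4 - 42 = -38$)
$R = -4$
$H{\left(S \right)} = - \frac{1}{2 S}$ ($H{\left(S \right)} = \frac{2 \frac{1}{-4}}{S} = \frac{2 \left(- \frac{1}{4}\right)}{S} = - \frac{1}{2 S}$)
$z \left(\left(232 - 151\right) + H{\left(21 \right)}\right) = - 38 \left(\left(232 - 151\right) - \frac{1}{2 \cdot 21}\right) = - 38 \left(81 - \frac{1}{42}\right) = \left(-38\right) \frac{3401}{42} = - \frac{64619}{21}$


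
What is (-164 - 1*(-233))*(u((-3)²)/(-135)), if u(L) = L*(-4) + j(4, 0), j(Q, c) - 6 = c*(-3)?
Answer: 46/3 ≈ 15.333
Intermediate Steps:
j(Q, c) = 6 - 3*c (j(Q, c) = 6 + c*(-3) = 6 - 3*c)
u(L) = 6 - 4*L (u(L) = L*(-4) + (6 - 3*0) = -4*L + (6 + 0) = -4*L + 6 = 6 - 4*L)
(-164 - 1*(-233))*(u((-3)²)/(-135)) = (-164 - 1*(-233))*((6 - 4*(-3)²)/(-135)) = (-164 + 233)*((6 - 4*9)*(-1/135)) = 69*((6 - 36)*(-1/135)) = 69*(-30*(-1/135)) = 69*(2/9) = 46/3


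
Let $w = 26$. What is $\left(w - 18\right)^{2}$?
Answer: $64$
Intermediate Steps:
$\left(w - 18\right)^{2} = \left(26 - 18\right)^{2} = 8^{2} = 64$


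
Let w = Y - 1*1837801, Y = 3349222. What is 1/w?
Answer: 1/1511421 ≈ 6.6163e-7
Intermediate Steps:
w = 1511421 (w = 3349222 - 1*1837801 = 3349222 - 1837801 = 1511421)
1/w = 1/1511421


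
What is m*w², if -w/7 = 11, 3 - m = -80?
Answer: 492107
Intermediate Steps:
m = 83 (m = 3 - 1*(-80) = 3 + 80 = 83)
w = -77 (w = -7*11 = -77)
m*w² = 83*(-77)² = 83*5929 = 492107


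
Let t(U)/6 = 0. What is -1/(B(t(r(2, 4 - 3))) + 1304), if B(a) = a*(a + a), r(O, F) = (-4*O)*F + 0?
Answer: -1/1304 ≈ -0.00076687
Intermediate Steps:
r(O, F) = -4*F*O (r(O, F) = -4*F*O + 0 = -4*F*O)
t(U) = 0 (t(U) = 6*0 = 0)
B(a) = 2*a² (B(a) = a*(2*a) = 2*a²)
-1/(B(t(r(2, 4 - 3))) + 1304) = -1/(2*0² + 1304) = -1/(2*0 + 1304) = -1/(0 + 1304) = -1/1304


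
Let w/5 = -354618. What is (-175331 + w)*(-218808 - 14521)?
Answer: 454623123509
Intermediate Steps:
w = -1773090 (w = 5*(-354618) = -1773090)
(-175331 + w)*(-218808 - 14521) = (-175331 - 1773090)*(-218808 - 14521) = -1948421*(-233329) = 454623123509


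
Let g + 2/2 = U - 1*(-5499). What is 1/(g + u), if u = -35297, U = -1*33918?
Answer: -1/63717 ≈ -1.5694e-5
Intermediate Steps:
U = -33918
g = -28420 (g = -1 + (-33918 - 1*(-5499)) = -1 + (-33918 + 5499) = -1 - 28419 = -28420)
1/(g + u) = 1/(-28420 - 35297) = 1/(-63717) = -1/63717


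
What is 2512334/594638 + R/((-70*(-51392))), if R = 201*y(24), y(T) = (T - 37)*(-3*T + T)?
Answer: 25887933811/6077200360 ≈ 4.2598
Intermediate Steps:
y(T) = -2*T*(-37 + T) (y(T) = (-37 + T)*(-2*T) = -2*T*(-37 + T))
R = 125424 (R = 201*(2*24*(37 - 1*24)) = 201*(2*24*(37 - 24)) = 201*(2*24*13) = 201*624 = 125424)
2512334/594638 + R/((-70*(-51392))) = 2512334/594638 + 125424/((-70*(-51392))) = 2512334*(1/594638) + 125424/3597440 = 114197/27029 + 125424*(1/3597440) = 114197/27029 + 7839/224840 = 25887933811/6077200360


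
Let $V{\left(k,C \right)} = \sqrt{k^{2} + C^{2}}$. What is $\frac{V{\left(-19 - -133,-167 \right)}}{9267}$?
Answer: $\frac{\sqrt{40885}}{9267} \approx 0.021819$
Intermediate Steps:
$V{\left(k,C \right)} = \sqrt{C^{2} + k^{2}}$
$\frac{V{\left(-19 - -133,-167 \right)}}{9267} = \frac{\sqrt{\left(-167\right)^{2} + \left(-19 - -133\right)^{2}}}{9267} = \sqrt{27889 + \left(-19 + 133\right)^{2}} \cdot \frac{1}{9267} = \sqrt{27889 + 114^{2}} \cdot \frac{1}{9267} = \sqrt{27889 + 12996} \cdot \frac{1}{9267} = \sqrt{40885} \cdot \frac{1}{9267} = \frac{\sqrt{40885}}{9267}$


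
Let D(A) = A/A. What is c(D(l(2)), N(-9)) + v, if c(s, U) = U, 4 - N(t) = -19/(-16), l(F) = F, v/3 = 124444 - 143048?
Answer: -892947/16 ≈ -55809.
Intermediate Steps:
v = -55812 (v = 3*(124444 - 143048) = 3*(-18604) = -55812)
D(A) = 1
N(t) = 45/16 (N(t) = 4 - (-19)/(-16) = 4 - (-19)*(-1)/16 = 4 - 1*19/16 = 4 - 19/16 = 45/16)
c(D(l(2)), N(-9)) + v = 45/16 - 55812 = -892947/16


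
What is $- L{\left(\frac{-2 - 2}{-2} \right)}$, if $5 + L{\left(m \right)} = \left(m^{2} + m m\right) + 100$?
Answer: $-103$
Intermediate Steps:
$L{\left(m \right)} = 95 + 2 m^{2}$ ($L{\left(m \right)} = -5 + \left(\left(m^{2} + m m\right) + 100\right) = -5 + \left(\left(m^{2} + m^{2}\right) + 100\right) = -5 + \left(2 m^{2} + 100\right) = -5 + \left(100 + 2 m^{2}\right) = 95 + 2 m^{2}$)
$- L{\left(\frac{-2 - 2}{-2} \right)} = - (95 + 2 \left(\frac{-2 - 2}{-2}\right)^{2}) = - (95 + 2 \left(\left(-4\right) \left(- \frac{1}{2}\right)\right)^{2}) = - (95 + 2 \cdot 2^{2}) = - (95 + 2 \cdot 4) = - (95 + 8) = \left(-1\right) 103 = -103$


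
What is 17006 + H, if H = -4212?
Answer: 12794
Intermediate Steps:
17006 + H = 17006 - 4212 = 12794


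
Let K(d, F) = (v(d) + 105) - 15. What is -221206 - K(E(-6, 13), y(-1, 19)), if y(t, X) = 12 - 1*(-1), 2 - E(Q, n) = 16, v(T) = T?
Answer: -221282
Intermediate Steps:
E(Q, n) = -14 (E(Q, n) = 2 - 1*16 = 2 - 16 = -14)
y(t, X) = 13 (y(t, X) = 12 + 1 = 13)
K(d, F) = 90 + d (K(d, F) = (d + 105) - 15 = (105 + d) - 15 = 90 + d)
-221206 - K(E(-6, 13), y(-1, 19)) = -221206 - (90 - 14) = -221206 - 1*76 = -221206 - 76 = -221282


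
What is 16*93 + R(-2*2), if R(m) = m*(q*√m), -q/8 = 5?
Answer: 1488 + 320*I ≈ 1488.0 + 320.0*I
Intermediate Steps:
q = -40 (q = -8*5 = -40)
R(m) = -40*m^(3/2) (R(m) = m*(-40*√m) = -40*m^(3/2))
16*93 + R(-2*2) = 16*93 - 40*(-8*I) = 1488 - (-320)*I = 1488 + 320*I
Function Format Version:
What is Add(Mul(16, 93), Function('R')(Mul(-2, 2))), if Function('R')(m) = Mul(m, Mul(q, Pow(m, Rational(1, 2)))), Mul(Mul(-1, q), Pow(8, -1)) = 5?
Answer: Add(1488, Mul(320, I)) ≈ Add(1488.0, Mul(320.00, I))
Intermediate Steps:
q = -40 (q = Mul(-8, 5) = -40)
Function('R')(m) = Mul(-40, Pow(m, Rational(3, 2))) (Function('R')(m) = Mul(m, Mul(-40, Pow(m, Rational(1, 2)))) = Mul(-40, Pow(m, Rational(3, 2))))
Add(Mul(16, 93), Function('R')(Mul(-2, 2))) = Add(Mul(16, 93), Mul(-40, Pow(Mul(-2, 2), Rational(3, 2)))) = Add(1488, Mul(-40, Pow(-4, Rational(3, 2)))) = Add(1488, Mul(-40, Mul(-8, I))) = Add(1488, Mul(320, I))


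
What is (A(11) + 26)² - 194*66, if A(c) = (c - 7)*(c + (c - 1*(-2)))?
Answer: 2080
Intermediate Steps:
A(c) = (-7 + c)*(2 + 2*c) (A(c) = (-7 + c)*(c + (c + 2)) = (-7 + c)*(c + (2 + c)) = (-7 + c)*(2 + 2*c))
(A(11) + 26)² - 194*66 = ((-14 - 12*11 + 2*11²) + 26)² - 194*66 = ((-14 - 132 + 2*121) + 26)² - 12804 = ((-14 - 132 + 242) + 26)² - 12804 = (96 + 26)² - 12804 = 122² - 12804 = 14884 - 12804 = 2080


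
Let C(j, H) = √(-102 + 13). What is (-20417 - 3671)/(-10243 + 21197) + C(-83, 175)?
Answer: -12044/5477 + I*√89 ≈ -2.199 + 9.434*I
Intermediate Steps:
C(j, H) = I*√89 (C(j, H) = √(-89) = I*√89)
(-20417 - 3671)/(-10243 + 21197) + C(-83, 175) = (-20417 - 3671)/(-10243 + 21197) + I*√89 = -24088/10954 + I*√89 = -24088*1/10954 + I*√89 = -12044/5477 + I*√89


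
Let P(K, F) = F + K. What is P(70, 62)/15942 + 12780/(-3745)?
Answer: -6774814/1990093 ≈ -3.4043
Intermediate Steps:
P(70, 62)/15942 + 12780/(-3745) = (62 + 70)/15942 + 12780/(-3745) = 132*(1/15942) + 12780*(-1/3745) = 22/2657 - 2556/749 = -6774814/1990093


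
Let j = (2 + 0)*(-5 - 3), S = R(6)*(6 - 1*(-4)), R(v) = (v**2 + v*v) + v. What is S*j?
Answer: -12480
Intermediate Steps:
R(v) = v + 2*v**2 (R(v) = (v**2 + v**2) + v = 2*v**2 + v = v + 2*v**2)
S = 780 (S = (6*(1 + 2*6))*(6 - 1*(-4)) = (6*(1 + 12))*(6 + 4) = (6*13)*10 = 78*10 = 780)
j = -16 (j = 2*(-8) = -16)
S*j = 780*(-16) = -12480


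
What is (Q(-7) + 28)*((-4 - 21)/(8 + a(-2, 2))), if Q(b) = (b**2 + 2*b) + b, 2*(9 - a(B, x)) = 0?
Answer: -1400/17 ≈ -82.353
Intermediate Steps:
a(B, x) = 9 (a(B, x) = 9 - 1/2*0 = 9 + 0 = 9)
Q(b) = b**2 + 3*b
(Q(-7) + 28)*((-4 - 21)/(8 + a(-2, 2))) = (-7*(3 - 7) + 28)*((-4 - 21)/(8 + 9)) = (-7*(-4) + 28)*(-25/17) = (28 + 28)*(-25*1/17) = 56*(-25/17) = -1400/17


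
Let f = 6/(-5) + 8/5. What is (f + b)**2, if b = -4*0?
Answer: 4/25 ≈ 0.16000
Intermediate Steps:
b = 0
f = 2/5 (f = 6*(-1/5) + 8*(1/5) = -6/5 + 8/5 = 2/5 ≈ 0.40000)
(f + b)**2 = (2/5 + 0)**2 = (2/5)**2 = 4/25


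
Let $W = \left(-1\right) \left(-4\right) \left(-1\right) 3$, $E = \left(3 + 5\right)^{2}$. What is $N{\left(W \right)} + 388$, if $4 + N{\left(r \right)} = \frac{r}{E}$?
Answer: $\frac{6141}{16} \approx 383.81$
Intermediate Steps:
$E = 64$ ($E = 8^{2} = 64$)
$W = -12$ ($W = 4 \left(-1\right) 3 = \left(-4\right) 3 = -12$)
$N{\left(r \right)} = -4 + \frac{r}{64}$
$N{\left(W \right)} + 388 = \left(-4 + \frac{1}{64} \left(-12\right)\right) + 388 = \left(-4 - \frac{3}{16}\right) + 388 = - \frac{67}{16} + 388 = \frac{6141}{16}$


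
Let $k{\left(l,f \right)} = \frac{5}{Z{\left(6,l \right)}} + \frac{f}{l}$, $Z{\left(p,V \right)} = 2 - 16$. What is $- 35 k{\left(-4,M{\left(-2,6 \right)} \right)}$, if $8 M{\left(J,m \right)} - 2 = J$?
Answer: $\frac{25}{2} \approx 12.5$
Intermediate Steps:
$M{\left(J,m \right)} = \frac{1}{4} + \frac{J}{8}$
$Z{\left(p,V \right)} = -14$ ($Z{\left(p,V \right)} = 2 - 16 = -14$)
$k{\left(l,f \right)} = - \frac{5}{14} + \frac{f}{l}$ ($k{\left(l,f \right)} = \frac{5}{-14} + \frac{f}{l} = 5 \left(- \frac{1}{14}\right) + \frac{f}{l} = - \frac{5}{14} + \frac{f}{l}$)
$- 35 k{\left(-4,M{\left(-2,6 \right)} \right)} = - 35 \left(- \frac{5}{14} + \frac{\frac{1}{4} + \frac{1}{8} \left(-2\right)}{-4}\right) = - 35 \left(- \frac{5}{14} + \left(\frac{1}{4} - \frac{1}{4}\right) \left(- \frac{1}{4}\right)\right) = - 35 \left(- \frac{5}{14} + 0 \left(- \frac{1}{4}\right)\right) = - 35 \left(- \frac{5}{14} + 0\right) = \left(-35\right) \left(- \frac{5}{14}\right) = \frac{25}{2}$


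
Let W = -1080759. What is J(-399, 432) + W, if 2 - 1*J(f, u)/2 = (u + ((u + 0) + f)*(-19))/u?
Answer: -77814295/72 ≈ -1.0808e+6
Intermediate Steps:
J(f, u) = 4 - 2*(-19*f - 18*u)/u (J(f, u) = 4 - 2*(u + ((u + 0) + f)*(-19))/u = 4 - 2*(u + (u + f)*(-19))/u = 4 - 2*(u + (f + u)*(-19))/u = 4 - 2*(u + (-19*f - 19*u))/u = 4 - 2*(-19*f - 18*u)/u)
J(-399, 432) + W = (40 + 38*(-399)/432) - 1080759 = (40 + 38*(-399)*(1/432)) - 1080759 = (40 - 2527/72) - 1080759 = 353/72 - 1080759 = -77814295/72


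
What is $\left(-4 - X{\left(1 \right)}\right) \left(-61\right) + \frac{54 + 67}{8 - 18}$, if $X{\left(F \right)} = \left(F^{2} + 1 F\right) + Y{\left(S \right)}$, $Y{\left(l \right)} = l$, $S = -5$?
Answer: $\frac{489}{10} \approx 48.9$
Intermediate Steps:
$X{\left(F \right)} = -5 + F + F^{2}$ ($X{\left(F \right)} = \left(F^{2} + 1 F\right) - 5 = \left(F^{2} + F\right) - 5 = \left(F + F^{2}\right) - 5 = -5 + F + F^{2}$)
$\left(-4 - X{\left(1 \right)}\right) \left(-61\right) + \frac{54 + 67}{8 - 18} = \left(-4 - \left(-5 + 1 + 1^{2}\right)\right) \left(-61\right) + \frac{54 + 67}{8 - 18} = \left(-4 - \left(-5 + 1 + 1\right)\right) \left(-61\right) + \frac{121}{-10} = \left(-4 - -3\right) \left(-61\right) + 121 \left(- \frac{1}{10}\right) = \left(-4 + 3\right) \left(-61\right) - \frac{121}{10} = \left(-1\right) \left(-61\right) - \frac{121}{10} = 61 - \frac{121}{10} = \frac{489}{10}$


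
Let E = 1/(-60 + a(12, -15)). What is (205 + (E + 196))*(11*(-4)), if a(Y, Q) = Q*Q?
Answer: -264664/15 ≈ -17644.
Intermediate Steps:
a(Y, Q) = Q²
E = 1/165 (E = 1/(-60 + (-15)²) = 1/(-60 + 225) = 1/165 ≈ 0.0060606)
(205 + (E + 196))*(11*(-4)) = (205 + (1/165 + 196))*(11*(-4)) = (205 + 32341/165)*(-44) = (66166/165)*(-44) = -264664/15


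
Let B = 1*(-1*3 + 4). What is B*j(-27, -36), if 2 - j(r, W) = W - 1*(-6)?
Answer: 32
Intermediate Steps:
j(r, W) = -4 - W (j(r, W) = 2 - (W - 1*(-6)) = 2 - (W + 6) = 2 - (6 + W) = 2 + (-6 - W) = -4 - W)
B = 1 (B = 1*(-3 + 4) = 1*1 = 1)
B*j(-27, -36) = 1*(-4 - 1*(-36)) = 1*(-4 + 36) = 1*32 = 32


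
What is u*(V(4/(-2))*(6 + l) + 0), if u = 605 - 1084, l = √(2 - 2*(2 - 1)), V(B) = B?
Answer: 5748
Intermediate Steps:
l = 0 (l = √(2 - 2*1) = √(2 - 2) = √0 = 0)
u = -479
u*(V(4/(-2))*(6 + l) + 0) = -479*((4/(-2))*(6 + 0) + 0) = -479*((4*(-½))*6 + 0) = -479*(-2*6 + 0) = -479*(-12 + 0) = -479*(-12) = 5748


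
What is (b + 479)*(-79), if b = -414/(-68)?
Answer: -1302947/34 ≈ -38322.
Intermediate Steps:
b = 207/34 (b = -414*(-1/68) = 207/34 ≈ 6.0882)
(b + 479)*(-79) = (207/34 + 479)*(-79) = (16493/34)*(-79) = -1302947/34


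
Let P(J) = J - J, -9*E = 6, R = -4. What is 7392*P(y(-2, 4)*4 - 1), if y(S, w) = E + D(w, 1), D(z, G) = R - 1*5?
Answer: 0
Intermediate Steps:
D(z, G) = -9 (D(z, G) = -4 - 1*5 = -4 - 5 = -9)
E = -⅔ (E = -⅑*6 = -⅔ ≈ -0.66667)
y(S, w) = -29/3 (y(S, w) = -⅔ - 9 = -29/3)
P(J) = 0
7392*P(y(-2, 4)*4 - 1) = 7392*0 = 0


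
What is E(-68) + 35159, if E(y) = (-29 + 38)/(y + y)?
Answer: 4781615/136 ≈ 35159.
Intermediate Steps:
E(y) = 9/(2*y) (E(y) = 9/((2*y)) = 9*(1/(2*y)) = 9/(2*y))
E(-68) + 35159 = (9/2)/(-68) + 35159 = (9/2)*(-1/68) + 35159 = -9/136 + 35159 = 4781615/136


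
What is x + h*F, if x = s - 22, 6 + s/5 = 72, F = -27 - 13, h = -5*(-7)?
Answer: -1092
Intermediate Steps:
h = 35
F = -40
s = 330 (s = -30 + 5*72 = -30 + 360 = 330)
x = 308 (x = 330 - 22 = 308)
x + h*F = 308 + 35*(-40) = 308 - 1400 = -1092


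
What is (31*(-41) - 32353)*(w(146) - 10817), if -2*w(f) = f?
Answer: 366165360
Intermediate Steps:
w(f) = -f/2
(31*(-41) - 32353)*(w(146) - 10817) = (31*(-41) - 32353)*(-1/2*146 - 10817) = (-1271 - 32353)*(-73 - 10817) = -33624*(-10890) = 366165360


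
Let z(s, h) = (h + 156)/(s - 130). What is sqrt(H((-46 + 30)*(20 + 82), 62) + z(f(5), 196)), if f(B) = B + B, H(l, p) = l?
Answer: 2*I*sqrt(91965)/15 ≈ 40.434*I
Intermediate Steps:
f(B) = 2*B
z(s, h) = (156 + h)/(-130 + s)
sqrt(H((-46 + 30)*(20 + 82), 62) + z(f(5), 196)) = sqrt((-46 + 30)*(20 + 82) + (156 + 196)/(-130 + 2*5)) = sqrt(-16*102 + 352/(-130 + 10)) = sqrt(-1632 + 352/(-120)) = sqrt(-1632 - 1/120*352) = sqrt(-1632 - 44/15) = sqrt(-24524/15) = 2*I*sqrt(91965)/15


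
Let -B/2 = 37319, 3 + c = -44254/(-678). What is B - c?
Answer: -25323392/339 ≈ -74700.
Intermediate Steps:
c = 21110/339 (c = -3 - 44254/(-678) = -3 - 44254*(-1/678) = -3 + 22127/339 = 21110/339 ≈ 62.271)
B = -74638 (B = -2*37319 = -74638)
B - c = -74638 - 1*21110/339 = -74638 - 21110/339 = -25323392/339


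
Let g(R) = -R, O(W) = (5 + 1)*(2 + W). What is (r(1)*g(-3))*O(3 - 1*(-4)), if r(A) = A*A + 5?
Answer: 972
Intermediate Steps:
O(W) = 12 + 6*W (O(W) = 6*(2 + W) = 12 + 6*W)
r(A) = 5 + A² (r(A) = A² + 5 = 5 + A²)
(r(1)*g(-3))*O(3 - 1*(-4)) = ((5 + 1²)*(-1*(-3)))*(12 + 6*(3 - 1*(-4))) = ((5 + 1)*3)*(12 + 6*(3 + 4)) = (6*3)*(12 + 6*7) = 18*(12 + 42) = 18*54 = 972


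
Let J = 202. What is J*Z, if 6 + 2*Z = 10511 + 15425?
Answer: 2618930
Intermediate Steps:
Z = 12965 (Z = -3 + (10511 + 15425)/2 = -3 + (½)*25936 = -3 + 12968 = 12965)
J*Z = 202*12965 = 2618930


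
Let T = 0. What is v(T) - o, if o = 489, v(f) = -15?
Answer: -504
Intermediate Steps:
v(T) - o = -15 - 1*489 = -15 - 489 = -504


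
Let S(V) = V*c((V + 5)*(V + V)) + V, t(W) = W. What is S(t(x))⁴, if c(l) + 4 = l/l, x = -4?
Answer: 4096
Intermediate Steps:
c(l) = -3 (c(l) = -4 + l/l = -4 + 1 = -3)
S(V) = -2*V (S(V) = V*(-3) + V = -3*V + V = -2*V)
S(t(x))⁴ = (-2*(-4))⁴ = 8⁴ = 4096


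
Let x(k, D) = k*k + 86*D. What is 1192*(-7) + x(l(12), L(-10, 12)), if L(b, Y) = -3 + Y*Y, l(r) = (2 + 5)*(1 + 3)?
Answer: 4566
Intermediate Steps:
l(r) = 28 (l(r) = 7*4 = 28)
L(b, Y) = -3 + Y²
x(k, D) = k² + 86*D
1192*(-7) + x(l(12), L(-10, 12)) = 1192*(-7) + (28² + 86*(-3 + 12²)) = -8344 + (784 + 86*(-3 + 144)) = -8344 + (784 + 86*141) = -8344 + (784 + 12126) = -8344 + 12910 = 4566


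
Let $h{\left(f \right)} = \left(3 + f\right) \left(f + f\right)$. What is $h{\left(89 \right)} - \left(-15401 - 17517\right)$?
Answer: $49294$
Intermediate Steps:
$h{\left(f \right)} = 2 f \left(3 + f\right)$ ($h{\left(f \right)} = \left(3 + f\right) 2 f = 2 f \left(3 + f\right)$)
$h{\left(89 \right)} - \left(-15401 - 17517\right) = 2 \cdot 89 \left(3 + 89\right) - \left(-15401 - 17517\right) = 2 \cdot 89 \cdot 92 - -32918 = 16376 + 32918 = 49294$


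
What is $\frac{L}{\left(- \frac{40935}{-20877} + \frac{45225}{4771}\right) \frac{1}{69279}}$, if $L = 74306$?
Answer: $\frac{85457808387012243}{189910535} \approx 4.4999 \cdot 10^{8}$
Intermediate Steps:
$\frac{L}{\left(- \frac{40935}{-20877} + \frac{45225}{4771}\right) \frac{1}{69279}} = \frac{74306}{\left(- \frac{40935}{-20877} + \frac{45225}{4771}\right) \frac{1}{69279}} = \frac{74306}{\left(\left(-40935\right) \left(- \frac{1}{20877}\right) + 45225 \cdot \frac{1}{4771}\right) \frac{1}{69279}} = \frac{74306}{\left(\frac{13645}{6959} + \frac{45225}{4771}\right) \frac{1}{69279}} = \frac{74306}{\frac{379821070}{33201389} \cdot \frac{1}{69279}} = \frac{74306}{\frac{379821070}{2300159028531}} = 74306 \cdot \frac{2300159028531}{379821070} = \frac{85457808387012243}{189910535}$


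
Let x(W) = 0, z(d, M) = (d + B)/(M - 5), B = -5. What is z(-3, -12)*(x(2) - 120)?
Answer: -960/17 ≈ -56.471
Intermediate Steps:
z(d, M) = (-5 + d)/(-5 + M) (z(d, M) = (d - 5)/(M - 5) = (-5 + d)/(-5 + M))
z(-3, -12)*(x(2) - 120) = ((-5 - 3)/(-5 - 12))*(0 - 120) = (-8/(-17))*(-120) = -1/17*(-8)*(-120) = (8/17)*(-120) = -960/17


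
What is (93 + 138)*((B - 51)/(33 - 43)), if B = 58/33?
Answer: 2275/2 ≈ 1137.5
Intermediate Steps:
B = 58/33 (B = 58*(1/33) = 58/33 ≈ 1.7576)
(93 + 138)*((B - 51)/(33 - 43)) = (93 + 138)*((58/33 - 51)/(33 - 43)) = 231*(-1625/33/(-10)) = 231*(-1625/33*(-⅒)) = 231*(325/66) = 2275/2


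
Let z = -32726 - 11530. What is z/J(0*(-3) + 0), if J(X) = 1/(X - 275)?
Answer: 12170400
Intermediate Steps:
J(X) = 1/(-275 + X)
z = -44256
z/J(0*(-3) + 0) = -(-12170400 + 0*(-3)) = -44256/(1/(-275 + (0 + 0))) = -44256/(1/(-275 + 0)) = -44256/(1/(-275)) = -44256/(-1/275) = -44256*(-275) = 12170400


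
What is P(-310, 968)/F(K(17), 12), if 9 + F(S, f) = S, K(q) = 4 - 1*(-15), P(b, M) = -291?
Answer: -291/10 ≈ -29.100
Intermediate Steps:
K(q) = 19 (K(q) = 4 + 15 = 19)
F(S, f) = -9 + S
P(-310, 968)/F(K(17), 12) = -291/(-9 + 19) = -291/10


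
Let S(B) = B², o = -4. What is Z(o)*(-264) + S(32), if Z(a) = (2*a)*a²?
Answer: 34816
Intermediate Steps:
Z(a) = 2*a³
Z(o)*(-264) + S(32) = (2*(-4)³)*(-264) + 32² = (2*(-64))*(-264) + 1024 = -128*(-264) + 1024 = 33792 + 1024 = 34816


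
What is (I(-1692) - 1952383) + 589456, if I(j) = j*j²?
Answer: -4845328815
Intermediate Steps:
I(j) = j³
(I(-1692) - 1952383) + 589456 = ((-1692)³ - 1952383) + 589456 = (-4843965888 - 1952383) + 589456 = -4845918271 + 589456 = -4845328815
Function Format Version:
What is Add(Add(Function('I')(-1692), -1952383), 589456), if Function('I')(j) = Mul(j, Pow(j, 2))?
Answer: -4845328815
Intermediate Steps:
Function('I')(j) = Pow(j, 3)
Add(Add(Function('I')(-1692), -1952383), 589456) = Add(Add(Pow(-1692, 3), -1952383), 589456) = Add(Add(-4843965888, -1952383), 589456) = Add(-4845918271, 589456) = -4845328815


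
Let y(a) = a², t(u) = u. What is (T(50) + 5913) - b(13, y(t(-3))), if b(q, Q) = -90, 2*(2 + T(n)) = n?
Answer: 6026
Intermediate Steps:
T(n) = -2 + n/2
(T(50) + 5913) - b(13, y(t(-3))) = ((-2 + (½)*50) + 5913) - 1*(-90) = ((-2 + 25) + 5913) + 90 = (23 + 5913) + 90 = 5936 + 90 = 6026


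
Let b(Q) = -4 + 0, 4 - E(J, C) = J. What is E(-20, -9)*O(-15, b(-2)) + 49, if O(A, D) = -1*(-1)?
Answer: 73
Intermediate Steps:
E(J, C) = 4 - J
b(Q) = -4
O(A, D) = 1
E(-20, -9)*O(-15, b(-2)) + 49 = (4 - 1*(-20))*1 + 49 = (4 + 20)*1 + 49 = 24*1 + 49 = 24 + 49 = 73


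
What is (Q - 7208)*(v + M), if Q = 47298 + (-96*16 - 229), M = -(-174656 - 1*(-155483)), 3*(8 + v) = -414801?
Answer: -4564584150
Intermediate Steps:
v = -138275 (v = -8 + (1/3)*(-414801) = -8 - 138267 = -138275)
M = 19173 (M = -(-174656 + 155483) = -1*(-19173) = 19173)
Q = 45533 (Q = 47298 + (-1536 - 229) = 47298 - 1765 = 45533)
(Q - 7208)*(v + M) = (45533 - 7208)*(-138275 + 19173) = 38325*(-119102) = -4564584150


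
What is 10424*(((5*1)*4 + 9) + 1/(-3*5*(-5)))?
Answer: 22682624/75 ≈ 3.0244e+5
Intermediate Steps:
10424*(((5*1)*4 + 9) + 1/(-3*5*(-5))) = 10424*((5*4 + 9) + 1/(-15*(-5))) = 10424*((20 + 9) + 1/75) = 10424*(29 + 1/75) = 10424*(2176/75) = 22682624/75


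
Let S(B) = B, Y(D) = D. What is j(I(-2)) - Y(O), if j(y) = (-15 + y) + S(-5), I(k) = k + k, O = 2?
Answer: -26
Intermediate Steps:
I(k) = 2*k
j(y) = -20 + y (j(y) = (-15 + y) - 5 = -20 + y)
j(I(-2)) - Y(O) = (-20 + 2*(-2)) - 1*2 = (-20 - 4) - 2 = -24 - 2 = -26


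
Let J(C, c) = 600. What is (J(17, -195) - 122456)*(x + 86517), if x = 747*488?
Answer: -54963514368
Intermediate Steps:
x = 364536
(J(17, -195) - 122456)*(x + 86517) = (600 - 122456)*(364536 + 86517) = -121856*451053 = -54963514368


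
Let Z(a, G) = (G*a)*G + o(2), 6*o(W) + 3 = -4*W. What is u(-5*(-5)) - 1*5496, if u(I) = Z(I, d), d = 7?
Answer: -25637/6 ≈ -4272.8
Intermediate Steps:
o(W) = -1/2 - 2*W/3 (o(W) = -1/2 + (-4*W)/6 = -1/2 - 2*W/3)
Z(a, G) = -11/6 + a*G**2 (Z(a, G) = (G*a)*G + (-1/2 - 2/3*2) = a*G**2 + (-1/2 - 4/3) = a*G**2 - 11/6 = -11/6 + a*G**2)
u(I) = -11/6 + 49*I (u(I) = -11/6 + I*7**2 = -11/6 + I*49 = -11/6 + 49*I)
u(-5*(-5)) - 1*5496 = (-11/6 + 49*(-5*(-5))) - 1*5496 = (-11/6 + 49*25) - 5496 = (-11/6 + 1225) - 5496 = 7339/6 - 5496 = -25637/6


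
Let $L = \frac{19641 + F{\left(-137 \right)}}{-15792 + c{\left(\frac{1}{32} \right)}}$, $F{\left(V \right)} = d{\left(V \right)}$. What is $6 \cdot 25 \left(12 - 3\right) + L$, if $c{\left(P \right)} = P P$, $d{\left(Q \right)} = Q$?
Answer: $\frac{21810887354}{16171007} \approx 1348.8$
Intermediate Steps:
$F{\left(V \right)} = V$
$c{\left(P \right)} = P^{2}$
$L = - \frac{19972096}{16171007}$ ($L = \frac{19641 - 137}{-15792 + \left(\frac{1}{32}\right)^{2}} = \frac{19504}{-15792 + \left(\frac{1}{32}\right)^{2}} = \frac{19504}{-15792 + \frac{1}{1024}} = \frac{19504}{- \frac{16171007}{1024}} = 19504 \left(- \frac{1024}{16171007}\right) = - \frac{19972096}{16171007} \approx -1.2351$)
$6 \cdot 25 \left(12 - 3\right) + L = 6 \cdot 25 \left(12 - 3\right) - \frac{19972096}{16171007} = 150 \left(12 - 3\right) - \frac{19972096}{16171007} = 150 \cdot 9 - \frac{19972096}{16171007} = 1350 - \frac{19972096}{16171007} = \frac{21810887354}{16171007}$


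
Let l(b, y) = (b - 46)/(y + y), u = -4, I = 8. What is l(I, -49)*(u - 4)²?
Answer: 1216/49 ≈ 24.816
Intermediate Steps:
l(b, y) = (-46 + b)/(2*y) (l(b, y) = (-46 + b)/((2*y)) = (-46 + b)*(1/(2*y)) = (-46 + b)/(2*y))
l(I, -49)*(u - 4)² = ((½)*(-46 + 8)/(-49))*(-4 - 4)² = ((½)*(-1/49)*(-38))*(-8)² = (19/49)*64 = 1216/49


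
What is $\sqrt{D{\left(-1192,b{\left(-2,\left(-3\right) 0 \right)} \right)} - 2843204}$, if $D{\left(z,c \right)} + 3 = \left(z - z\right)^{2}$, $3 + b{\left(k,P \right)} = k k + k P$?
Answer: $i \sqrt{2843207} \approx 1686.2 i$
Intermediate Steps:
$b{\left(k,P \right)} = -3 + k^{2} + P k$ ($b{\left(k,P \right)} = -3 + \left(k k + k P\right) = -3 + \left(k^{2} + P k\right) = -3 + k^{2} + P k$)
$D{\left(z,c \right)} = -3$ ($D{\left(z,c \right)} = -3 + \left(z - z\right)^{2} = -3 + 0^{2} = -3 + 0 = -3$)
$\sqrt{D{\left(-1192,b{\left(-2,\left(-3\right) 0 \right)} \right)} - 2843204} = \sqrt{-3 - 2843204} = \sqrt{-2843207} = i \sqrt{2843207}$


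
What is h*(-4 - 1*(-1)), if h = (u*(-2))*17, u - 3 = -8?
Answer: -510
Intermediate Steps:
u = -5 (u = 3 - 8 = -5)
h = 170 (h = -5*(-2)*17 = 10*17 = 170)
h*(-4 - 1*(-1)) = 170*(-4 - 1*(-1)) = 170*(-4 + 1) = 170*(-3) = -510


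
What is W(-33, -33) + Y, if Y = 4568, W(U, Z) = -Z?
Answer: 4601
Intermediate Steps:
W(-33, -33) + Y = -1*(-33) + 4568 = 33 + 4568 = 4601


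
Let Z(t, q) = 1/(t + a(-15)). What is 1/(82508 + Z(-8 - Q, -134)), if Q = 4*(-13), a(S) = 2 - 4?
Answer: 42/3465337 ≈ 1.2120e-5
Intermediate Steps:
a(S) = -2
Q = -52
Z(t, q) = 1/(-2 + t) (Z(t, q) = 1/(t - 2) = 1/(-2 + t))
1/(82508 + Z(-8 - Q, -134)) = 1/(82508 + 1/(-2 + (-8 - 1*(-52)))) = 1/(82508 + 1/(-2 + (-8 + 52))) = 1/(82508 + 1/(-2 + 44)) = 1/(82508 + 1/42) = 1/(3465337/42) = 42/3465337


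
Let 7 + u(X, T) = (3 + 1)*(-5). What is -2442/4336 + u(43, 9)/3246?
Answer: -670317/1172888 ≈ -0.57151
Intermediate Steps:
u(X, T) = -27 (u(X, T) = -7 + (3 + 1)*(-5) = -7 + 4*(-5) = -7 - 20 = -27)
-2442/4336 + u(43, 9)/3246 = -2442/4336 - 27/3246 = -2442*1/4336 - 27*1/3246 = -1221/2168 - 9/1082 = -670317/1172888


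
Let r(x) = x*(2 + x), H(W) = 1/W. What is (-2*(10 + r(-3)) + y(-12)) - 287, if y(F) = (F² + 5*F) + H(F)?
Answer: -2749/12 ≈ -229.08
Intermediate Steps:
H(W) = 1/W
y(F) = 1/F + F² + 5*F (y(F) = (F² + 5*F) + 1/F = 1/F + F² + 5*F)
(-2*(10 + r(-3)) + y(-12)) - 287 = (-2*(10 - 3*(2 - 3)) + (1 + (-12)²*(5 - 12))/(-12)) - 287 = (-2*(10 - 3*(-1)) - (1 + 144*(-7))/12) - 287 = (-2*(10 + 3) - (1 - 1008)/12) - 287 = (-2*13 - 1/12*(-1007)) - 287 = (-26 + 1007/12) - 287 = 695/12 - 287 = -2749/12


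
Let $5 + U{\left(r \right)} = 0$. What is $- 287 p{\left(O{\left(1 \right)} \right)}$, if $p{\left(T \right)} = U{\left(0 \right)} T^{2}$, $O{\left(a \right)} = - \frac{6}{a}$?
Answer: $51660$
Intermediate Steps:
$U{\left(r \right)} = -5$ ($U{\left(r \right)} = -5 + 0 = -5$)
$p{\left(T \right)} = - 5 T^{2}$
$- 287 p{\left(O{\left(1 \right)} \right)} = - 287 \left(- 5 \left(- \frac{6}{1}\right)^{2}\right) = - 287 \left(- 5 \left(\left(-6\right) 1\right)^{2}\right) = - 287 \left(- 5 \left(-6\right)^{2}\right) = - 287 \left(\left(-5\right) 36\right) = \left(-287\right) \left(-180\right) = 51660$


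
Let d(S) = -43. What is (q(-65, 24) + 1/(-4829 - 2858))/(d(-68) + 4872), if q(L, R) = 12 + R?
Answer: 276731/37120523 ≈ 0.0074549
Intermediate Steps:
(q(-65, 24) + 1/(-4829 - 2858))/(d(-68) + 4872) = ((12 + 24) + 1/(-4829 - 2858))/(-43 + 4872) = (36 + 1/(-7687))/4829 = (36 - 1/7687)*(1/4829) = (276731/7687)*(1/4829) = 276731/37120523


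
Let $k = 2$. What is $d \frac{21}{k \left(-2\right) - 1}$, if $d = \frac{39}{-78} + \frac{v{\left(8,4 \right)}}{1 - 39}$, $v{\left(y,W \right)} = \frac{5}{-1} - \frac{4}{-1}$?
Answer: $\frac{189}{95} \approx 1.9895$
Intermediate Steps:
$v{\left(y,W \right)} = -1$ ($v{\left(y,W \right)} = 5 \left(-1\right) - -4 = -5 + 4 = -1$)
$d = - \frac{9}{19}$ ($d = \frac{39}{-78} - \frac{1}{1 - 39} = 39 \left(- \frac{1}{78}\right) - \frac{1}{1 - 39} = - \frac{1}{2} - \frac{1}{-38} = - \frac{1}{2} - - \frac{1}{38} = - \frac{1}{2} + \frac{1}{38} = - \frac{9}{19} \approx -0.47368$)
$d \frac{21}{k \left(-2\right) - 1} = - \frac{9 \frac{21}{2 \left(-2\right) - 1}}{19} = - \frac{9 \frac{21}{-4 - 1}}{19} = - \frac{9 \frac{21}{-5}}{19} = - \frac{9 \cdot 21 \left(- \frac{1}{5}\right)}{19} = \left(- \frac{9}{19}\right) \left(- \frac{21}{5}\right) = \frac{189}{95}$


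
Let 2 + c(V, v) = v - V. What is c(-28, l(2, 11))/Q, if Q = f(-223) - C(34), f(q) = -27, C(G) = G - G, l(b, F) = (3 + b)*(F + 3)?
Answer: -32/9 ≈ -3.5556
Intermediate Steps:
l(b, F) = (3 + F)*(3 + b) (l(b, F) = (3 + b)*(3 + F) = (3 + F)*(3 + b))
C(G) = 0
c(V, v) = -2 + v - V (c(V, v) = -2 + (v - V) = -2 + v - V)
Q = -27 (Q = -27 - 1*0 = -27 + 0 = -27)
c(-28, l(2, 11))/Q = (-2 + (9 + 3*11 + 3*2 + 11*2) - 1*(-28))/(-27) = (-2 + (9 + 33 + 6 + 22) + 28)*(-1/27) = (-2 + 70 + 28)*(-1/27) = 96*(-1/27) = -32/9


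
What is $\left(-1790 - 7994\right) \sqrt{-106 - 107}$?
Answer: $- 9784 i \sqrt{213} \approx - 1.4279 \cdot 10^{5} i$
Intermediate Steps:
$\left(-1790 - 7994\right) \sqrt{-106 - 107} = - 9784 \sqrt{-213} = - 9784 i \sqrt{213}$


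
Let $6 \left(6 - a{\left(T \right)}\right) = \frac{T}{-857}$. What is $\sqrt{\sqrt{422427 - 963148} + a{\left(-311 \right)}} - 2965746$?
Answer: $-2965746 + \frac{\sqrt{157041822 + 26440164 i \sqrt{540721}}}{5142} \approx -2.9657 \cdot 10^{6} + 19.097 i$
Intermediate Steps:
$a{\left(T \right)} = 6 + \frac{T}{5142}$ ($a{\left(T \right)} = 6 - \frac{T \frac{1}{-857}}{6} = 6 - \frac{T \left(- \frac{1}{857}\right)}{6} = 6 - \frac{\left(- \frac{1}{857}\right) T}{6} = 6 + \frac{T}{5142}$)
$\sqrt{\sqrt{422427 - 963148} + a{\left(-311 \right)}} - 2965746 = \sqrt{\sqrt{422427 - 963148} + \left(6 + \frac{1}{5142} \left(-311\right)\right)} - 2965746 = \sqrt{\sqrt{-540721} + \left(6 - \frac{311}{5142}\right)} - 2965746 = \sqrt{i \sqrt{540721} + \frac{30541}{5142}} - 2965746 = \sqrt{\frac{30541}{5142} + i \sqrt{540721}} - 2965746 = -2965746 + \sqrt{\frac{30541}{5142} + i \sqrt{540721}}$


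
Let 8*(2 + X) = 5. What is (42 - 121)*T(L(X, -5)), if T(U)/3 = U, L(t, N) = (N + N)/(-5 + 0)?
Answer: -474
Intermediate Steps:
X = -11/8 (X = -2 + (1/8)*5 = -2 + 5/8 = -11/8 ≈ -1.3750)
L(t, N) = -2*N/5 (L(t, N) = (2*N)/(-5) = (2*N)*(-1/5) = -2*N/5)
T(U) = 3*U
(42 - 121)*T(L(X, -5)) = (42 - 121)*(3*(-2/5*(-5))) = -237*2 = -79*6 = -474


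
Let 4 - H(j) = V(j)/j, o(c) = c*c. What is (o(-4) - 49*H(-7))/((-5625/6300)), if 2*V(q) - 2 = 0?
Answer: 5236/25 ≈ 209.44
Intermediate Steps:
V(q) = 1 (V(q) = 1 + (½)*0 = 1 + 0 = 1)
o(c) = c²
H(j) = 4 - 1/j
(o(-4) - 49*H(-7))/((-5625/6300)) = ((-4)² - 49*(4 - 1/(-7)))/((-5625/6300)) = (16 - 49*(4 - 1*(-⅐)))/((-5625*1/6300)) = (16 - 49*(4 + ⅐))/(-25/28) = (16 - 49*29/7)*(-28/25) = (16 - 203)*(-28/25) = -187*(-28/25) = 5236/25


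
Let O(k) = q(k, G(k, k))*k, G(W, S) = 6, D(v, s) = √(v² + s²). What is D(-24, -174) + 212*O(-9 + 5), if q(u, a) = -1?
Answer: 848 + 6*√857 ≈ 1023.6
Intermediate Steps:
D(v, s) = √(s² + v²)
O(k) = -k
D(-24, -174) + 212*O(-9 + 5) = √((-174)² + (-24)²) + 212*(-(-9 + 5)) = √(30276 + 576) + 212*(-1*(-4)) = √30852 + 212*4 = 6*√857 + 848 = 848 + 6*√857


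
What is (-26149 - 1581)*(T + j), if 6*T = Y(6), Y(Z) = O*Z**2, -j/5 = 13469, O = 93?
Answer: 1852003510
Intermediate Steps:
j = -67345 (j = -5*13469 = -67345)
Y(Z) = 93*Z**2
T = 558 (T = (93*6**2)/6 = (93*36)/6 = (1/6)*3348 = 558)
(-26149 - 1581)*(T + j) = (-26149 - 1581)*(558 - 67345) = -27730*(-66787) = 1852003510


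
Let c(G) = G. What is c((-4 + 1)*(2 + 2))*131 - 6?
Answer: -1578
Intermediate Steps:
c((-4 + 1)*(2 + 2))*131 - 6 = ((-4 + 1)*(2 + 2))*131 - 6 = -3*4*131 - 6 = -12*131 - 6 = -1572 - 6 = -1578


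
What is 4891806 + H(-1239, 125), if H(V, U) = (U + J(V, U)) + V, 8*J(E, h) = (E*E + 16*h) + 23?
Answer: 5082835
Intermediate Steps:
J(E, h) = 23/8 + 2*h + E²/8 (J(E, h) = ((E*E + 16*h) + 23)/8 = ((E² + 16*h) + 23)/8 = (23 + E² + 16*h)/8 = 23/8 + 2*h + E²/8)
H(V, U) = 23/8 + V + 3*U + V²/8 (H(V, U) = (U + (23/8 + 2*U + V²/8)) + V = (23/8 + 3*U + V²/8) + V = 23/8 + V + 3*U + V²/8)
4891806 + H(-1239, 125) = 4891806 + (23/8 - 1239 + 3*125 + (⅛)*(-1239)²) = 4891806 + (23/8 - 1239 + 375 + (⅛)*1535121) = 4891806 + (23/8 - 1239 + 375 + 1535121/8) = 4891806 + 191029 = 5082835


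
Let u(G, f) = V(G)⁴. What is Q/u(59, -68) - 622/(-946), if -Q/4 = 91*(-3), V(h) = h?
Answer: 3769015787/5731511753 ≈ 0.65760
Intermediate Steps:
u(G, f) = G⁴
Q = 1092 (Q = -364*(-3) = -4*(-273) = 1092)
Q/u(59, -68) - 622/(-946) = 1092/(59⁴) - 622/(-946) = 1092/12117361 - 622*(-1/946) = 1092*(1/12117361) + 311/473 = 1092/12117361 + 311/473 = 3769015787/5731511753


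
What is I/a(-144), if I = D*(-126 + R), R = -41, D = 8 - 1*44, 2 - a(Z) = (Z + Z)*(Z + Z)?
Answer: -3006/41471 ≈ -0.072484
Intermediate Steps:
a(Z) = 2 - 4*Z² (a(Z) = 2 - (Z + Z)*(Z + Z) = 2 - 2*Z*2*Z = 2 - 4*Z²)
D = -36 (D = 8 - 44 = -36)
I = 6012 (I = -36*(-126 - 41) = -36*(-167) = 6012)
I/a(-144) = 6012/(2 - 4*(-144)²) = 6012/(2 - 4*20736) = 6012/(2 - 82944) = 6012/(-82942) = 6012*(-1/82942) = -3006/41471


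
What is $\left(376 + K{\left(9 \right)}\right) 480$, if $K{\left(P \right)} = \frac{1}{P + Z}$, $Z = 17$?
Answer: $\frac{2346480}{13} \approx 1.805 \cdot 10^{5}$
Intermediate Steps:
$K{\left(P \right)} = \frac{1}{17 + P}$ ($K{\left(P \right)} = \frac{1}{P + 17} = \frac{1}{17 + P}$)
$\left(376 + K{\left(9 \right)}\right) 480 = \left(376 + \frac{1}{17 + 9}\right) 480 = \left(376 + \frac{1}{26}\right) 480 = \frac{9777}{26} \cdot 480 = \frac{2346480}{13}$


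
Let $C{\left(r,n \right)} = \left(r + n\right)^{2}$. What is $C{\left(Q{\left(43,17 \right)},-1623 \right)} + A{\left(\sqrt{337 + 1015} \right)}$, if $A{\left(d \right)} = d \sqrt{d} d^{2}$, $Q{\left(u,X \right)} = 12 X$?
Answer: $2013561 + 70304 \sqrt[4]{2} \sqrt{13} \approx 2.315 \cdot 10^{6}$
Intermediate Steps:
$C{\left(r,n \right)} = \left(n + r\right)^{2}$
$A{\left(d \right)} = d^{\frac{7}{2}}$ ($A{\left(d \right)} = d^{\frac{3}{2}} d^{2} = d^{\frac{7}{2}}$)
$C{\left(Q{\left(43,17 \right)},-1623 \right)} + A{\left(\sqrt{337 + 1015} \right)} = \left(-1623 + 12 \cdot 17\right)^{2} + \left(\sqrt{337 + 1015}\right)^{\frac{7}{2}} = \left(-1623 + 204\right)^{2} + \left(\sqrt{1352}\right)^{\frac{7}{2}} = \left(-1419\right)^{2} + \left(26 \sqrt{2}\right)^{\frac{7}{2}} = 2013561 + 70304 \sqrt[4]{2} \sqrt{13}$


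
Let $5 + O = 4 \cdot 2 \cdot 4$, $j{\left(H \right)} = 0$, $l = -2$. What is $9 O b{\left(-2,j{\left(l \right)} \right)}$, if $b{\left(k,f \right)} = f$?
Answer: $0$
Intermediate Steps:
$O = 27$ ($O = -5 + 4 \cdot 2 \cdot 4 = -5 + 8 \cdot 4 = -5 + 32 = 27$)
$9 O b{\left(-2,j{\left(l \right)} \right)} = 9 \cdot 27 \cdot 0 = 243 \cdot 0 = 0$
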